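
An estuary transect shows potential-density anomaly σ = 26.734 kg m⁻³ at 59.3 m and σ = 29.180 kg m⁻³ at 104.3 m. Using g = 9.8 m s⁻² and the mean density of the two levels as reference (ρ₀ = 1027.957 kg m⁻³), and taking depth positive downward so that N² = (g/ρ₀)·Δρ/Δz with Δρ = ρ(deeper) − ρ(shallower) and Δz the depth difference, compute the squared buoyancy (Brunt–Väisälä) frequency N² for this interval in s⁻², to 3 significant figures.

Δρ = 1029.180 − 1026.734 = 2.446 kg m⁻³ over Δz = 104.3 − 59.3 = 45 m.
N² = (9.8/1027.957) × (2.446/45) = 5.1820 × 10⁻⁴ s⁻² ≈ 5.18 × 10⁻⁴ s⁻².
Since Δρ > 0 the layer is stably stratified.

5.18 × 10⁻⁴ s⁻²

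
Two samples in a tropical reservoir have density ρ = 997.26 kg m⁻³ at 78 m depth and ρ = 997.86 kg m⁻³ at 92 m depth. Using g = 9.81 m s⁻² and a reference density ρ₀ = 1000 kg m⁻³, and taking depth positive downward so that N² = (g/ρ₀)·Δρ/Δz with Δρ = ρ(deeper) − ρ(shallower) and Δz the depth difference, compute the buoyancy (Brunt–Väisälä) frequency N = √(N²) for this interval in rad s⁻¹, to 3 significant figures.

Δρ = 997.86 − 997.26 = 0.60 kg m⁻³ over Δz = 92 − 78 = 14 m.
N² = (9.81/1000) × (0.60/14) = 4.2043 × 10⁻⁴ s⁻².
N = √(4.2043 × 10⁻⁴) = 0.020504 rad s⁻¹ ≈ 0.0205 rad s⁻¹.
Since Δρ > 0 the layer is stably stratified.

0.0205 rad s⁻¹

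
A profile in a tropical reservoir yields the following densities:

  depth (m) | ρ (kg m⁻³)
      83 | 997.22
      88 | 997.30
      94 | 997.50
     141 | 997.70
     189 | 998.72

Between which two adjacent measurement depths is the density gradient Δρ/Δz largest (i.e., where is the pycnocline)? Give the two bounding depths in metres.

88–94 m

Compute the density gradient over each adjacent pair:
  83–88 m: Δρ/Δz = 0.08/5 = 0.016 kg m⁻⁴
  88–94 m: Δρ/Δz = 0.20/6 = 0.033 kg m⁻⁴
  94–141 m: Δρ/Δz = 0.20/47 = 4.3 × 10⁻³ kg m⁻⁴
  141–189 m: Δρ/Δz = 1.02/48 = 0.021 kg m⁻⁴
The largest gradient is in the 88–94 m interval — the pycnocline.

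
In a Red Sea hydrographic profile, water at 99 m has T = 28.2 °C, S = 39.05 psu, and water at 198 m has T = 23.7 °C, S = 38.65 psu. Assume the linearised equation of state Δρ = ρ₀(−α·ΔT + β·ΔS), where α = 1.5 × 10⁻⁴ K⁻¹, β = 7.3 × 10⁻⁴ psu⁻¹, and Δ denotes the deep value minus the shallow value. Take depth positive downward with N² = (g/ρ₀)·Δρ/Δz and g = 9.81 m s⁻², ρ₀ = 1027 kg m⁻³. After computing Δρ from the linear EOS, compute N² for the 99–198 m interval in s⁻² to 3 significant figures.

ΔT = -4.5 K, ΔS = -0.40 psu (deep − shallow).
Δρ/ρ₀ = −αΔT + βΔS = 6.75 × 10⁻⁴ − 2.92 × 10⁻⁴ = 3.83 × 10⁻⁴, so Δρ ≈ 0.3933 kg m⁻³.
N² = (g/ρ₀)·Δρ/Δz = g·(Δρ/ρ₀)/Δz = 9.81 × 3.83 × 10⁻⁴ / 99 = 3.7952 × 10⁻⁵ s⁻² ≈ 3.80 × 10⁻⁵ s⁻².

3.80 × 10⁻⁵ s⁻²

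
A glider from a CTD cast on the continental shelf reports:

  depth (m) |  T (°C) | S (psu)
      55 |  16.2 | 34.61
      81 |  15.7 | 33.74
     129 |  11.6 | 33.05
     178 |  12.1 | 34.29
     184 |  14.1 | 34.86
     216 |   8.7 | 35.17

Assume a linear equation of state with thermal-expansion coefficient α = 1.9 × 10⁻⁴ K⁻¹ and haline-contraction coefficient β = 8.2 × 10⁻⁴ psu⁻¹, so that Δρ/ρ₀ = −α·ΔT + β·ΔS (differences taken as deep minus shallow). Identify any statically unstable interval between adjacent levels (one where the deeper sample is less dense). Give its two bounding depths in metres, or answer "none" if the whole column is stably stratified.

55–81 m

Evaluate Δρ/ρ₀ = −αΔT + βΔS across each adjacent pair:
  55–81 m: −αΔT+βΔS = −(1.9 × 10⁻⁴)(-0.5)+(8.2 × 10⁻⁴)(-0.87) = -6.2 × 10⁻⁴ → UNSTABLE
  81–129 m: −αΔT+βΔS = −(1.9 × 10⁻⁴)(-4.1)+(8.2 × 10⁻⁴)(-0.69) = 2.1 × 10⁻⁴ → stable
  129–178 m: −αΔT+βΔS = −(1.9 × 10⁻⁴)(+0.5)+(8.2 × 10⁻⁴)(+1.24) = 9.2 × 10⁻⁴ → stable
  178–184 m: −αΔT+βΔS = −(1.9 × 10⁻⁴)(+2.0)+(8.2 × 10⁻⁴)(+0.57) = 8.7 × 10⁻⁵ → stable
  184–216 m: −αΔT+βΔS = −(1.9 × 10⁻⁴)(-5.4)+(8.2 × 10⁻⁴)(+0.31) = 1.3 × 10⁻³ → stable
The 55–81 m interval has Δρ < 0: lighter water underlies denser water.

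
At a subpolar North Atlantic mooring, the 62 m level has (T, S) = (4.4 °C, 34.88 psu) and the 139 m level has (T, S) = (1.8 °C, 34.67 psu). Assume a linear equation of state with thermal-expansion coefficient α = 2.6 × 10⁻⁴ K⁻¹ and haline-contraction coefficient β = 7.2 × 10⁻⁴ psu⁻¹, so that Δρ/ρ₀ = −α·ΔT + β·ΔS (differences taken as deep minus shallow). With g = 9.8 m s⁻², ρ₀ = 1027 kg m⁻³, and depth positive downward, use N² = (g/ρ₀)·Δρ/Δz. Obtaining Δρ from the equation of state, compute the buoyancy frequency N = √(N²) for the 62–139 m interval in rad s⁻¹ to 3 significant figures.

ΔT = -2.6 K, ΔS = -0.21 psu (deep − shallow).
Δρ/ρ₀ = −αΔT + βΔS = 6.76 × 10⁻⁴ − 1.512 × 10⁻⁴ = 5.248 × 10⁻⁴, so Δρ ≈ 0.5390 kg m⁻³.
N² = (g/ρ₀)·Δρ/Δz = g·(Δρ/ρ₀)/Δz = 9.8 × 5.248 × 10⁻⁴ / 77 = 6.6793 × 10⁻⁵ s⁻².
N = √(6.6793 × 10⁻⁵) = 8.1727 × 10⁻³ rad s⁻¹ ≈ 8.17 × 10⁻³ rad s⁻¹.

8.17 × 10⁻³ rad s⁻¹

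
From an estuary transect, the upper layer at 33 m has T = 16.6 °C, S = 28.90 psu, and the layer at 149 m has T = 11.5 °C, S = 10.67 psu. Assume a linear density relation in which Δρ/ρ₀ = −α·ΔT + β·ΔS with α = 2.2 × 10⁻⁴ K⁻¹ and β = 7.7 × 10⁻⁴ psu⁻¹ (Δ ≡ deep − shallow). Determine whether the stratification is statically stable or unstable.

unstable

ΔT = 11.5 − 16.6 = -5.1 K and ΔS = 10.67 − 28.90 = -18.23 psu (deep − shallow).
−αΔT = 1.122 × 10⁻³; βΔS = -0.0140371; sum Δρ/ρ₀ = -0.0129151.
Δρ/ρ₀ < 0, so Δρ < 0: deeper water is lighter → statically unstable; the column would overturn.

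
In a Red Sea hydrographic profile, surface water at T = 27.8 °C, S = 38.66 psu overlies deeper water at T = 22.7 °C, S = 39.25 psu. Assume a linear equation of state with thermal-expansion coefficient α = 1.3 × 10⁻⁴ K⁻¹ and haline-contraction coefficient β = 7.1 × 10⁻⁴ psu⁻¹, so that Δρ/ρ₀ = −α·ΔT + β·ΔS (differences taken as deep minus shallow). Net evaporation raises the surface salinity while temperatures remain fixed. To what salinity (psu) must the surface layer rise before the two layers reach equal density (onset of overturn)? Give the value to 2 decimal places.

Neutral buoyancy requires −α(T_deep − T_surf) + β(S_deep − S_surf′) = 0.
S_surf′ = S_deep − (α/β)·ΔT = 39.25 − (1.3 × 10⁻⁴/7.1 × 10⁻⁴)·(-5.1) = 40.1838 psu.
Increase required: 40.1838 − 38.66 = 1.5238 psu.

40.18 psu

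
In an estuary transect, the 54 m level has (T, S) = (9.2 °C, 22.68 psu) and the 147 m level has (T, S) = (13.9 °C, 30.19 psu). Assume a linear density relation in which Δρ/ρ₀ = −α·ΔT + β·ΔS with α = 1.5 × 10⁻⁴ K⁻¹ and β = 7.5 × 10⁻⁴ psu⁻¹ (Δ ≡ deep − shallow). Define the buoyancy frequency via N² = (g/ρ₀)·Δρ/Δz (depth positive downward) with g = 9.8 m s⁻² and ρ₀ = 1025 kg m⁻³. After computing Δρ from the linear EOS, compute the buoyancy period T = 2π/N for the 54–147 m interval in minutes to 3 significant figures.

ΔT = +4.7 K, ΔS = +7.51 psu (deep − shallow).
Δρ/ρ₀ = −αΔT + βΔS = -7.05 × 10⁻⁴ + 5.6325 × 10⁻³ = 4.9275 × 10⁻³, so Δρ ≈ 5.051 kg m⁻³.
N² = (g/ρ₀)·Δρ/Δz = g·(Δρ/ρ₀)/Δz = 9.8 × 4.9275 × 10⁻³ / 93 = 5.1924 × 10⁻⁴ s⁻².
N = √(5.1924 × 10⁻⁴) = 0.022787 rad s⁻¹ → T = 2π/N = 275.74 s = 4.5957 min ≈ 4.60 min.

4.60 min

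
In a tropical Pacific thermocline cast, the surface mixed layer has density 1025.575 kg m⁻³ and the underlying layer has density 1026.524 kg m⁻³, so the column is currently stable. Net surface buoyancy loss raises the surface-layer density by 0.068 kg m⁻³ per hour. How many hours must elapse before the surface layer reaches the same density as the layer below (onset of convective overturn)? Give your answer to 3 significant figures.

Density deficit of the surface layer: 1026.524 − 1025.575 = 0.949 kg m⁻³.
Required change = 0.949 / 0.068 = 14.0 hours.

14.0 hours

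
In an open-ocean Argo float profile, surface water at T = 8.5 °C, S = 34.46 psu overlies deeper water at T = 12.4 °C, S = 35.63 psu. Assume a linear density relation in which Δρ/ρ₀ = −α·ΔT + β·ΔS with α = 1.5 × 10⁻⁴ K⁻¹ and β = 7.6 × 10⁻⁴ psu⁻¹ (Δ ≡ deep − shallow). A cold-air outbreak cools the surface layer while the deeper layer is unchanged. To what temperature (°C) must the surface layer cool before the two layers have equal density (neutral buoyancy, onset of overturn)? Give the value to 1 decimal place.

Neutral buoyancy requires Δρ = 0, i.e. −α(T_deep − T_surf′) + β(S_deep − S_surf) = 0.
T_surf′ = T_deep − (β/α)·ΔS = 12.4 − (7.6 × 10⁻⁴/1.5 × 10⁻⁴)·(+1.17) = 6.472 °C.
Cooling required: 8.5 − (6.472) = 2.028 °C.

6.5 °C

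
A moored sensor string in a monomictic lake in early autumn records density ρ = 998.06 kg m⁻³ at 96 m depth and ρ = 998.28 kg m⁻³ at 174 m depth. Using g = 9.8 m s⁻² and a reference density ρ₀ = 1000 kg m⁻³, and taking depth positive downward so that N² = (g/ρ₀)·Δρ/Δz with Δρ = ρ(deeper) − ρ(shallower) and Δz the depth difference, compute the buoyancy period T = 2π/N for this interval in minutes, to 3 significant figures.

19.9 min

Δρ = 998.28 − 998.06 = 0.22 kg m⁻³ over Δz = 174 − 96 = 78 m.
N² = (9.8/1000) × (0.22/78) = 2.7641 × 10⁻⁵ s⁻².
N = √(2.7641 × 10⁻⁵) = 5.2575 × 10⁻³ rad s⁻¹, so T = 2π/N = 1.1951 × 10³ s = 19.918 min ≈ 19.9 min.
A positive N² confirms static stability across the interval.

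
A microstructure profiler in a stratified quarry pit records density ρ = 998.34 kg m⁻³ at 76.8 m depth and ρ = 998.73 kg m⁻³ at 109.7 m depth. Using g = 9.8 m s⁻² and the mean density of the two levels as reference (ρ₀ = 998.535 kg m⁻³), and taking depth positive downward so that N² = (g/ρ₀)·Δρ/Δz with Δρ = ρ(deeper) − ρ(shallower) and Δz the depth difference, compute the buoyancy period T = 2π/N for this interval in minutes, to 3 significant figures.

9.71 min

Δρ = 998.73 − 998.34 = 0.39 kg m⁻³ over Δz = 109.7 − 76.8 = 32.9 m.
N² = (9.8/998.535) × (0.39/32.9) = 1.1634 × 10⁻⁴ s⁻².
N = √(1.1634 × 10⁻⁴) = 0.010786 rad s⁻¹, so T = 2π/N = 582.53 s = 9.7088 min ≈ 9.71 min.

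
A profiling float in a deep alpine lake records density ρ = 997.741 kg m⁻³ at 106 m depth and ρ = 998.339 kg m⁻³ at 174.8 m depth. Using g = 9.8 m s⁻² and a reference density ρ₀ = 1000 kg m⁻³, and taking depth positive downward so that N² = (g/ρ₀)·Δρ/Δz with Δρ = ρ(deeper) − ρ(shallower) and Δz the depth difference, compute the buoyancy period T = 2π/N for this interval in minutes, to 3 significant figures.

11.3 min

Δρ = 998.339 − 997.741 = 0.598 kg m⁻³ over Δz = 174.8 − 106 = 68.8 m.
N² = (9.8/1000) × (0.598/68.8) = 8.5180 × 10⁻⁵ s⁻².
N = √(8.5180 × 10⁻⁵) = 9.2293 × 10⁻³ rad s⁻¹, so T = 2π/N = 680.79 s = 11.346 min ≈ 11.3 min.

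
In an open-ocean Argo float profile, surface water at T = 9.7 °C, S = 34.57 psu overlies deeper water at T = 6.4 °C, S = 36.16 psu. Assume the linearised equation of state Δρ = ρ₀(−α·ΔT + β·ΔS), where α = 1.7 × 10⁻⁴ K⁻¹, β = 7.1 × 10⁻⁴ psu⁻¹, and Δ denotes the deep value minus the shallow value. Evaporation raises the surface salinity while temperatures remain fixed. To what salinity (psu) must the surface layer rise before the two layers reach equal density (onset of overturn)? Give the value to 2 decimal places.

Neutral buoyancy requires −α(T_deep − T_surf) + β(S_deep − S_surf′) = 0.
S_surf′ = S_deep − (α/β)·ΔT = 36.16 − (1.7 × 10⁻⁴/7.1 × 10⁻⁴)·(-3.3) = 36.9501 psu.
Increase required: 36.9501 − 34.57 = 2.3801 psu.

36.95 psu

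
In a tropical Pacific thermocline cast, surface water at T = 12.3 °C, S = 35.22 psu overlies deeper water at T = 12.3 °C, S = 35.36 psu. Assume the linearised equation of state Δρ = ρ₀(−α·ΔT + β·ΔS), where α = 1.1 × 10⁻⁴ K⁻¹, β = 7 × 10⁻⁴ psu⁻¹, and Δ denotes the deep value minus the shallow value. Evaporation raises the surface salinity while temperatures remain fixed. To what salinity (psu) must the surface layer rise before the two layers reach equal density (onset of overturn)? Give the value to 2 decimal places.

Neutral buoyancy requires −α(T_deep − T_surf) + β(S_deep − S_surf′) = 0.
S_surf′ = S_deep − (α/β)·ΔT = 35.36 − (1.1 × 10⁻⁴/7 × 10⁻⁴)·(+0.0) = 35.3600 psu.
Increase required: 35.3600 − 35.22 = 0.1400 psu.

35.36 psu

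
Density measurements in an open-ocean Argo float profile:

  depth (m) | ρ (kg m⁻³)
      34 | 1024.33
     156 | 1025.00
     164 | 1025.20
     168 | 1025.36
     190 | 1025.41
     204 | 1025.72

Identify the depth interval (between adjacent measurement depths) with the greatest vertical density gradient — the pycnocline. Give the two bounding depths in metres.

Compute the density gradient over each adjacent pair:
  34–156 m: Δρ/Δz = 0.67/122 = 5.5 × 10⁻³ kg m⁻⁴
  156–164 m: Δρ/Δz = 0.20/8 = 0.025 kg m⁻⁴
  164–168 m: Δρ/Δz = 0.16/4 = 0.040 kg m⁻⁴
  168–190 m: Δρ/Δz = 0.05/22 = 2.3 × 10⁻³ kg m⁻⁴
  190–204 m: Δρ/Δz = 0.31/14 = 0.022 kg m⁻⁴
The largest gradient is in the 164–168 m interval — the pycnocline.

164–168 m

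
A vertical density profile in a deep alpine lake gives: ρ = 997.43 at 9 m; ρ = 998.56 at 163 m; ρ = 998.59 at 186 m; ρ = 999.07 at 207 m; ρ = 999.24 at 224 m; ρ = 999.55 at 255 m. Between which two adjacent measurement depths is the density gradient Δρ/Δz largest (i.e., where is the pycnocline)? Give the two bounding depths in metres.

186–207 m

Compute the density gradient over each adjacent pair:
  9–163 m: Δρ/Δz = 1.13/154 = 7.3 × 10⁻³ kg m⁻⁴
  163–186 m: Δρ/Δz = 0.03/23 = 1.3 × 10⁻³ kg m⁻⁴
  186–207 m: Δρ/Δz = 0.48/21 = 0.023 kg m⁻⁴
  207–224 m: Δρ/Δz = 0.17/17 = 0.010 kg m⁻⁴
  224–255 m: Δρ/Δz = 0.31/31 = 0.010 kg m⁻⁴
The largest gradient is in the 186–207 m interval — the pycnocline.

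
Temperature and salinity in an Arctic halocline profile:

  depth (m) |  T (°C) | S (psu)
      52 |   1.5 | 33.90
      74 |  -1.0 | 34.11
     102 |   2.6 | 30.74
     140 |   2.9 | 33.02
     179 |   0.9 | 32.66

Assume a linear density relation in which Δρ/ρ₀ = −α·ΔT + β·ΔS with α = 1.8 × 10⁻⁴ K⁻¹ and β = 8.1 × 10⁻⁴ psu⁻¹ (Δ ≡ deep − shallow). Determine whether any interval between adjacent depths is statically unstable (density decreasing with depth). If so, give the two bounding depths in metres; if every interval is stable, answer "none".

74–102 m

Evaluate Δρ/ρ₀ = −αΔT + βΔS across each adjacent pair:
  52–74 m: −αΔT+βΔS = −(1.8 × 10⁻⁴)(-2.5)+(8.1 × 10⁻⁴)(+0.21) = 6.2 × 10⁻⁴ → stable
  74–102 m: −αΔT+βΔS = −(1.8 × 10⁻⁴)(+3.6)+(8.1 × 10⁻⁴)(-3.37) = -3.4 × 10⁻³ → UNSTABLE
  102–140 m: −αΔT+βΔS = −(1.8 × 10⁻⁴)(+0.3)+(8.1 × 10⁻⁴)(+2.28) = 1.8 × 10⁻³ → stable
  140–179 m: −αΔT+βΔS = −(1.8 × 10⁻⁴)(-2.0)+(8.1 × 10⁻⁴)(-0.36) = 6.8 × 10⁻⁵ → stable
The 74–102 m interval has Δρ < 0: lighter water underlies denser water.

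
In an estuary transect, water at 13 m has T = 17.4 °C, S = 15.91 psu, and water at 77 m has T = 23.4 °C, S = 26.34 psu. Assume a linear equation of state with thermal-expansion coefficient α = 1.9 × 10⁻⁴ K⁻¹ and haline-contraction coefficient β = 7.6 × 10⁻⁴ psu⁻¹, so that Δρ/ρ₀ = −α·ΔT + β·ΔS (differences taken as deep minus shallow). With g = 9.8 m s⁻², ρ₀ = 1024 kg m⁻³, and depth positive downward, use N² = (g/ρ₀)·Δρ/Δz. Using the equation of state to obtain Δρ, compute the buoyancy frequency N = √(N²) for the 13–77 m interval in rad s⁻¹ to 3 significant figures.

ΔT = +6.0 K, ΔS = +10.43 psu (deep − shallow).
Δρ/ρ₀ = −αΔT + βΔS = -1.14 × 10⁻³ + 7.9268 × 10⁻³ = 6.7868 × 10⁻³, so Δρ ≈ 6.950 kg m⁻³.
N² = (g/ρ₀)·Δρ/Δz = g·(Δρ/ρ₀)/Δz = 9.8 × 6.7868 × 10⁻³ / 64 = 1.0392 × 10⁻³ s⁻².
N = √(1.0392 × 10⁻³) = 0.032237 rad s⁻¹ ≈ 0.0322 rad s⁻¹.

0.0322 rad s⁻¹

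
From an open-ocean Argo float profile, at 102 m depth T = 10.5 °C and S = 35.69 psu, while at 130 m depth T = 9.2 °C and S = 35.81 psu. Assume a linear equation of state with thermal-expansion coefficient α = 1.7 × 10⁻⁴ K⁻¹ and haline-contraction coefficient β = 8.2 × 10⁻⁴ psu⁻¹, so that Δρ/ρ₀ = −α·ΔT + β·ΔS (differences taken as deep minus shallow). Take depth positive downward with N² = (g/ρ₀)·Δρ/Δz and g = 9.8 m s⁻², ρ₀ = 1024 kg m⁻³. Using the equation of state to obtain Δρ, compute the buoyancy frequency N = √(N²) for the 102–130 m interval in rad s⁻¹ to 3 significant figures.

ΔT = -1.3 K, ΔS = +0.12 psu (deep − shallow).
Δρ/ρ₀ = −αΔT + βΔS = 2.21 × 10⁻⁴ + 9.84 × 10⁻⁵ = 3.194 × 10⁻⁴, so Δρ ≈ 0.3271 kg m⁻³.
N² = (g/ρ₀)·Δρ/Δz = g·(Δρ/ρ₀)/Δz = 9.8 × 3.194 × 10⁻⁴ / 28 = 1.1179 × 10⁻⁴ s⁻².
N = √(1.1179 × 10⁻⁴) = 0.010573 rad s⁻¹ ≈ 0.0106 rad s⁻¹.

0.0106 rad s⁻¹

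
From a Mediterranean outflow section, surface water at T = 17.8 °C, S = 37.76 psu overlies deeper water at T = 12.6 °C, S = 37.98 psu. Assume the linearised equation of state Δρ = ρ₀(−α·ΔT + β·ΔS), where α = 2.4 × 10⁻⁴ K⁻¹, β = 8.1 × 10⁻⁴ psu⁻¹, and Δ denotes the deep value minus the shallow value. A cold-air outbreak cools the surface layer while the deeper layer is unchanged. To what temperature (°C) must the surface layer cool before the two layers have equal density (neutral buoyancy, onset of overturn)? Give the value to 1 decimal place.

11.9 °C

Neutral buoyancy requires Δρ = 0, i.e. −α(T_deep − T_surf′) + β(S_deep − S_surf) = 0.
T_surf′ = T_deep − (β/α)·ΔS = 12.6 − (8.1 × 10⁻⁴/2.4 × 10⁻⁴)·(+0.22) = 11.857 °C.
Cooling required: 17.8 − (11.857) = 5.943 °C.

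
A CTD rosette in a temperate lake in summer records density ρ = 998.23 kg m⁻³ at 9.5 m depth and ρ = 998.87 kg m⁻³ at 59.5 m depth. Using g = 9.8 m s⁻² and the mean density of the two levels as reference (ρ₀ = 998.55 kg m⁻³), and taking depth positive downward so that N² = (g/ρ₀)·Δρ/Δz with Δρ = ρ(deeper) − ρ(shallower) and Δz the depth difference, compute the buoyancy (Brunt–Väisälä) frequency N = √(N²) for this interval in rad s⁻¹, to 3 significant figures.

Δρ = 998.87 − 998.23 = 0.64 kg m⁻³ over Δz = 59.5 − 9.5 = 50 m.
N² = (9.8/998.55) × (0.64/50) = 1.2562 × 10⁻⁴ s⁻².
N = √(1.2562 × 10⁻⁴) = 0.011208 rad s⁻¹ ≈ 0.0112 rad s⁻¹.
N² > 0, so the interval is statically stable.

0.0112 rad s⁻¹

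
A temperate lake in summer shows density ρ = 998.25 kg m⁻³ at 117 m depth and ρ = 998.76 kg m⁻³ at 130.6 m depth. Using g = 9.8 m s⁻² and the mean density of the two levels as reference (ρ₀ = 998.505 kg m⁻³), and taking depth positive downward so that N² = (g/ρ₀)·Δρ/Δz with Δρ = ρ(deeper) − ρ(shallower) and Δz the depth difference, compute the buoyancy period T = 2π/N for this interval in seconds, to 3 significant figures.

328 s

Δρ = 998.76 − 998.25 = 0.51 kg m⁻³ over Δz = 130.6 − 117 = 13.6 m.
N² = (9.8/998.505) × (0.51/13.6) = 3.6805 × 10⁻⁴ s⁻².
N = √(3.6805 × 10⁻⁴) = 0.019185 rad s⁻¹, so T = 2π/N = 327.51 s ≈ 328 s.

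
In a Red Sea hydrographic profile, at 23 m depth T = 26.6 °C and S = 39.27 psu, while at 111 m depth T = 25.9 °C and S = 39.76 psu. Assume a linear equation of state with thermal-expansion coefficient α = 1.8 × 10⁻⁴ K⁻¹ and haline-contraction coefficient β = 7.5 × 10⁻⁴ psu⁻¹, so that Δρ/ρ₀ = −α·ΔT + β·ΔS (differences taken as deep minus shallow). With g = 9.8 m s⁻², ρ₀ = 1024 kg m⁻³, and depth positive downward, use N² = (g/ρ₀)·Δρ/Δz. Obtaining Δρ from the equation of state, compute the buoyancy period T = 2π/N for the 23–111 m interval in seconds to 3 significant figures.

848 s

ΔT = -0.7 K, ΔS = +0.49 psu (deep − shallow).
Δρ/ρ₀ = −αΔT + βΔS = 1.26 × 10⁻⁴ + 3.675 × 10⁻⁴ = 4.935 × 10⁻⁴, so Δρ ≈ 0.5053 kg m⁻³.
N² = (g/ρ₀)·Δρ/Δz = g·(Δρ/ρ₀)/Δz = 9.8 × 4.935 × 10⁻⁴ / 88 = 5.4958 × 10⁻⁵ s⁻².
N = √(5.4958 × 10⁻⁵) = 7.4134 × 10⁻³ rad s⁻¹ → T = 2π/N = 847.54 s ≈ 848 s.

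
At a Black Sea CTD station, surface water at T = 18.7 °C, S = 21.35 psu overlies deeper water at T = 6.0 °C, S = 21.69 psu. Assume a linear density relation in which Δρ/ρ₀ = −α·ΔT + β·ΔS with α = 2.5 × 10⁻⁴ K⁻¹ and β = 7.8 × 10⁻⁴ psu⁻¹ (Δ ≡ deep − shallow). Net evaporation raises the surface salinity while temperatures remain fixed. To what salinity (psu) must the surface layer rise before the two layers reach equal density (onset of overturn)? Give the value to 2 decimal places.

25.76 psu

Neutral buoyancy requires −α(T_deep − T_surf) + β(S_deep − S_surf′) = 0.
S_surf′ = S_deep − (α/β)·ΔT = 21.69 − (2.5 × 10⁻⁴/7.8 × 10⁻⁴)·(-12.7) = 25.7605 psu.
Increase required: 25.7605 − 21.35 = 4.4105 psu.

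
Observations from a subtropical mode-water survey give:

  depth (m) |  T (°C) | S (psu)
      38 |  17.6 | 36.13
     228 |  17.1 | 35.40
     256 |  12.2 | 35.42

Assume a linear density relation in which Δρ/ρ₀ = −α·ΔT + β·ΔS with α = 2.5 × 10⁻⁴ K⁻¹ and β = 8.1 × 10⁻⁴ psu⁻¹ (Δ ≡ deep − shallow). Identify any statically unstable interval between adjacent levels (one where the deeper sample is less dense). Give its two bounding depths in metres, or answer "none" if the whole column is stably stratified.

38–228 m

Evaluate Δρ/ρ₀ = −αΔT + βΔS across each adjacent pair:
  38–228 m: −αΔT+βΔS = −(2.5 × 10⁻⁴)(-0.5)+(8.1 × 10⁻⁴)(-0.73) = -4.7 × 10⁻⁴ → UNSTABLE
  228–256 m: −αΔT+βΔS = −(2.5 × 10⁻⁴)(-4.9)+(8.1 × 10⁻⁴)(+0.02) = 1.2 × 10⁻³ → stable
The 38–228 m interval has Δρ < 0: lighter water underlies denser water.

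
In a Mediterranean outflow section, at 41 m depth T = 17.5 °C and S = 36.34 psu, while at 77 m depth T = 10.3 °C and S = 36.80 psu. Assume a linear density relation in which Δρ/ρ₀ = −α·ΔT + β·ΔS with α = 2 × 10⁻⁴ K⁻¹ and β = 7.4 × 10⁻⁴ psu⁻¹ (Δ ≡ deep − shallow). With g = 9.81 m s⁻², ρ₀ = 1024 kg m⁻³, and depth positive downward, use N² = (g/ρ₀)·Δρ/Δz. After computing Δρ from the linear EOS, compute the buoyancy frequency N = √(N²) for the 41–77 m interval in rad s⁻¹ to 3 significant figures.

0.0220 rad s⁻¹

ΔT = -7.2 K, ΔS = +0.46 psu (deep − shallow).
Δρ/ρ₀ = −αΔT + βΔS = 1.44 × 10⁻³ + 3.404 × 10⁻⁴ = 1.7804 × 10⁻³, so Δρ ≈ 1.823 kg m⁻³.
N² = (g/ρ₀)·Δρ/Δz = g·(Δρ/ρ₀)/Δz = 9.81 × 1.7804 × 10⁻³ / 36 = 4.8516 × 10⁻⁴ s⁻².
N = √(4.8516 × 10⁻⁴) = 0.022026 rad s⁻¹ ≈ 0.0220 rad s⁻¹.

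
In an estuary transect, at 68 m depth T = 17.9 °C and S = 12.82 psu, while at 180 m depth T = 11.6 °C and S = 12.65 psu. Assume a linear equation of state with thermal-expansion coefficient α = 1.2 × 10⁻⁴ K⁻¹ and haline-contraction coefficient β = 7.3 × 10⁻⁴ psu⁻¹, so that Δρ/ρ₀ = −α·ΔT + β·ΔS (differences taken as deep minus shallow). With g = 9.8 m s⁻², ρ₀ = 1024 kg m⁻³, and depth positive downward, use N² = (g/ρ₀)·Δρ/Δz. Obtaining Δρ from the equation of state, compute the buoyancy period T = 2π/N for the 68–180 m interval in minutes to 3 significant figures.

ΔT = -6.3 K, ΔS = -0.17 psu (deep − shallow).
Δρ/ρ₀ = −αΔT + βΔS = 7.56 × 10⁻⁴ − 1.241 × 10⁻⁴ = 6.319 × 10⁻⁴, so Δρ ≈ 0.6471 kg m⁻³.
N² = (g/ρ₀)·Δρ/Δz = g·(Δρ/ρ₀)/Δz = 9.8 × 6.319 × 10⁻⁴ / 112 = 5.5291 × 10⁻⁵ s⁻².
N = √(5.5291 × 10⁻⁵) = 7.4358 × 10⁻³ rad s⁻¹ → T = 2π/N = 844.99 s = 14.083 min ≈ 14.1 min.

14.1 min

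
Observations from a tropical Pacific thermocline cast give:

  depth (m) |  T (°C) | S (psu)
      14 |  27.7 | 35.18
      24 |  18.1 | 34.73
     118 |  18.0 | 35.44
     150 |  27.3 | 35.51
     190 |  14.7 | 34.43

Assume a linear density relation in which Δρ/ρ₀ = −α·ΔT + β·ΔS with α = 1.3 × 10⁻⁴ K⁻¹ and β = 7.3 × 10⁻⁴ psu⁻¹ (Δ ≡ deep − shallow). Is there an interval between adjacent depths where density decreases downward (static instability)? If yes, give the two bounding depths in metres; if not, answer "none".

Evaluate Δρ/ρ₀ = −αΔT + βΔS across each adjacent pair:
  14–24 m: −αΔT+βΔS = −(1.3 × 10⁻⁴)(-9.6)+(7.3 × 10⁻⁴)(-0.45) = 9.2 × 10⁻⁴ → stable
  24–118 m: −αΔT+βΔS = −(1.3 × 10⁻⁴)(-0.1)+(7.3 × 10⁻⁴)(+0.71) = 5.3 × 10⁻⁴ → stable
  118–150 m: −αΔT+βΔS = −(1.3 × 10⁻⁴)(+9.3)+(7.3 × 10⁻⁴)(+0.07) = -1.2 × 10⁻³ → UNSTABLE
  150–190 m: −αΔT+βΔS = −(1.3 × 10⁻⁴)(-12.6)+(7.3 × 10⁻⁴)(-1.08) = 8.5 × 10⁻⁴ → stable
The 118–150 m interval has Δρ < 0: lighter water underlies denser water.

118–150 m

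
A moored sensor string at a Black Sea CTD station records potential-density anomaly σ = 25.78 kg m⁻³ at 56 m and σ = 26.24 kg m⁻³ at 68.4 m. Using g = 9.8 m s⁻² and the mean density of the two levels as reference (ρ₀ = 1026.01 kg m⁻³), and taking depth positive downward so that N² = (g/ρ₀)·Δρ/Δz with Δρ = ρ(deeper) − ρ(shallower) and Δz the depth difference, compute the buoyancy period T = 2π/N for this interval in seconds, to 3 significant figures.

Δρ = 1026.24 − 1025.78 = 0.46 kg m⁻³ over Δz = 68.4 − 56 = 12.4 m.
N² = (9.8/1026.01) × (0.46/12.4) = 3.5433 × 10⁻⁴ s⁻².
N = √(3.5433 × 10⁻⁴) = 0.018824 rad s⁻¹, so T = 2π/N = 333.79 s ≈ 334 s.

334 s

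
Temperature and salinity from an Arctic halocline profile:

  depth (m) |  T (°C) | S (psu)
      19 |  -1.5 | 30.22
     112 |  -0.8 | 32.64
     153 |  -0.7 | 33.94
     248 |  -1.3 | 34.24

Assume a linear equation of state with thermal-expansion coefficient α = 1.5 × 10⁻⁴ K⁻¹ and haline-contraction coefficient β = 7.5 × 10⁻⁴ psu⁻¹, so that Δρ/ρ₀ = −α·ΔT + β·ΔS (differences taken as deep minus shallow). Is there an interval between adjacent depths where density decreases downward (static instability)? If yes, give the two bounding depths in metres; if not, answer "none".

Evaluate Δρ/ρ₀ = −αΔT + βΔS across each adjacent pair:
  19–112 m: −αΔT+βΔS = −(1.5 × 10⁻⁴)(+0.7)+(7.5 × 10⁻⁴)(+2.42) = 1.7 × 10⁻³ → stable
  112–153 m: −αΔT+βΔS = −(1.5 × 10⁻⁴)(+0.1)+(7.5 × 10⁻⁴)(+1.30) = 9.6 × 10⁻⁴ → stable
  153–248 m: −αΔT+βΔS = −(1.5 × 10⁻⁴)(-0.6)+(7.5 × 10⁻⁴)(+0.30) = 3.1 × 10⁻⁴ → stable
Every interval has Δρ > 0: the column is stably stratified throughout.

none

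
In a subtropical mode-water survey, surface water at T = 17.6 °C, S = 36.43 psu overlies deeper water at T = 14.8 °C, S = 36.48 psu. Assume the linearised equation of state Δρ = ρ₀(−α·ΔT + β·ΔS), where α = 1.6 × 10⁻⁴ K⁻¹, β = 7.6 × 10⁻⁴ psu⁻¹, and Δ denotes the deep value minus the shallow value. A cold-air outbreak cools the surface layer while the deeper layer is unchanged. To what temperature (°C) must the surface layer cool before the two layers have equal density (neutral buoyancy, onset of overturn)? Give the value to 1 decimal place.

Neutral buoyancy requires Δρ = 0, i.e. −α(T_deep − T_surf′) + β(S_deep − S_surf) = 0.
T_surf′ = T_deep − (β/α)·ΔS = 14.8 − (7.6 × 10⁻⁴/1.6 × 10⁻⁴)·(+0.05) = 14.562 °C.
Cooling required: 17.6 − (14.562) = 3.038 °C.

14.6 °C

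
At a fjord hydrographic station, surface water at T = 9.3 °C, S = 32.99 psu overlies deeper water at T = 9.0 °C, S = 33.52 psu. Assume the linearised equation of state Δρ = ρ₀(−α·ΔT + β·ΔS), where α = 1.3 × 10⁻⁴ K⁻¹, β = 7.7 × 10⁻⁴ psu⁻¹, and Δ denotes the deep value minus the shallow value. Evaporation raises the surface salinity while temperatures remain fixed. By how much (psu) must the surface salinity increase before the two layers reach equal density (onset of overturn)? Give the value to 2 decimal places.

0.58 psu

Neutral buoyancy requires −α(T_deep − T_surf) + β(S_deep − S_surf′) = 0.
S_surf′ = S_deep − (α/β)·ΔT = 33.52 − (1.3 × 10⁻⁴/7.7 × 10⁻⁴)·(-0.3) = 33.5706 psu.
Increase required: 33.5706 − 32.99 = 0.5806 psu.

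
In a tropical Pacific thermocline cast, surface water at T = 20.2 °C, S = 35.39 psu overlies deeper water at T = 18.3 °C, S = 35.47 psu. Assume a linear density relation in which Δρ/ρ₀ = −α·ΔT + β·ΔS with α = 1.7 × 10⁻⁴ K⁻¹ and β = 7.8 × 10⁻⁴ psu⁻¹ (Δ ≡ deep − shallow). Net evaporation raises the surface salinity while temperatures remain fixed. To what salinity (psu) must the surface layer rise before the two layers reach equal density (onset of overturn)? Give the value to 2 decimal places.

35.88 psu

Neutral buoyancy requires −α(T_deep − T_surf) + β(S_deep − S_surf′) = 0.
S_surf′ = S_deep − (α/β)·ΔT = 35.47 − (1.7 × 10⁻⁴/7.8 × 10⁻⁴)·(-1.9) = 35.8841 psu.
Increase required: 35.8841 − 35.39 = 0.4941 psu.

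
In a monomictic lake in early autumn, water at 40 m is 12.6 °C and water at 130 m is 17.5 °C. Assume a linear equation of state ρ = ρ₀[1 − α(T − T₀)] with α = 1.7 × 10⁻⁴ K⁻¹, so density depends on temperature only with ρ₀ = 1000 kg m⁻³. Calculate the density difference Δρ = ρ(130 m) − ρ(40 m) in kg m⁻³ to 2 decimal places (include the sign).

ΔT = +4.9 K, Δρ/ρ₀ = −αΔT = -8.33 × 10⁻⁴.
Δρ = 1000 × (-8.33 × 10⁻⁴) = -0.83 kg m⁻³.
Negative Δρ: lighter below, statically unstable.

-0.83 kg m⁻³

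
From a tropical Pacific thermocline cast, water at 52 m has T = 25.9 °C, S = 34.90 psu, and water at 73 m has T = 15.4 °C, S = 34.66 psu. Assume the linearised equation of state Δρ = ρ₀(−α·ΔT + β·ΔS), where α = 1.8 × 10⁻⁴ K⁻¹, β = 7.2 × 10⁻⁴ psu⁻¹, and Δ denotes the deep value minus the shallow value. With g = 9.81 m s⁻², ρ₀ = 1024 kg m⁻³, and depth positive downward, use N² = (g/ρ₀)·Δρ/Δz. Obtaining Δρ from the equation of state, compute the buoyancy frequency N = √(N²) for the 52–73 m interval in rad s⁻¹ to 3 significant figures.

0.0283 rad s⁻¹

ΔT = -10.5 K, ΔS = -0.24 psu (deep − shallow).
Δρ/ρ₀ = −αΔT + βΔS = 1.89 × 10⁻³ − 1.728 × 10⁻⁴ = 1.7172 × 10⁻³, so Δρ ≈ 1.758 kg m⁻³.
N² = (g/ρ₀)·Δρ/Δz = g·(Δρ/ρ₀)/Δz = 9.81 × 1.7172 × 10⁻³ / 21 = 8.0218 × 10⁻⁴ s⁻².
N = √(8.0218 × 10⁻⁴) = 0.028323 rad s⁻¹ ≈ 0.0283 rad s⁻¹.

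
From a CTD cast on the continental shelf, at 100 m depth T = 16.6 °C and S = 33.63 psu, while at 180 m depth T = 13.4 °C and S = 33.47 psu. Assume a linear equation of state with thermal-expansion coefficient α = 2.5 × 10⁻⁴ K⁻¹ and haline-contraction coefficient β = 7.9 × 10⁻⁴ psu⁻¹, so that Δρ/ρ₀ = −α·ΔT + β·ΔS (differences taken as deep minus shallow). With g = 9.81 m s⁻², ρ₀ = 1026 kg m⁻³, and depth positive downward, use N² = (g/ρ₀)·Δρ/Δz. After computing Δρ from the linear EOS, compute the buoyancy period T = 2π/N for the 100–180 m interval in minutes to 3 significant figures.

ΔT = -3.2 K, ΔS = -0.16 psu (deep − shallow).
Δρ/ρ₀ = −αΔT + βΔS = 8.00 × 10⁻⁴ − 1.264 × 10⁻⁴ = 6.736 × 10⁻⁴, so Δρ ≈ 0.6911 kg m⁻³.
N² = (g/ρ₀)·Δρ/Δz = g·(Δρ/ρ₀)/Δz = 9.81 × 6.736 × 10⁻⁴ / 80 = 8.2600 × 10⁻⁵ s⁻².
N = √(8.2600 × 10⁻⁵) = 9.0885 × 10⁻³ rad s⁻¹ → T = 2π/N = 691.33 s = 11.522 min ≈ 11.5 min.

11.5 min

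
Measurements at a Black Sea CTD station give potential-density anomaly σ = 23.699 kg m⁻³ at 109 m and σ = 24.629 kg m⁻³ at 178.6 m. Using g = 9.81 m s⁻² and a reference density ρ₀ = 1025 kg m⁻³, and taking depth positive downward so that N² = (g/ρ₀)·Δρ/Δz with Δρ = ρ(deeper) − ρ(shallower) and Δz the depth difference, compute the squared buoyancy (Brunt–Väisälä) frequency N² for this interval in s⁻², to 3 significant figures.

1.28 × 10⁻⁴ s⁻²

Δρ = 1024.629 − 1023.699 = 0.930 kg m⁻³ over Δz = 178.6 − 109 = 69.6 m.
N² = (9.81/1025) × (0.930/69.6) = 1.2788 × 10⁻⁴ s⁻² ≈ 1.28 × 10⁻⁴ s⁻².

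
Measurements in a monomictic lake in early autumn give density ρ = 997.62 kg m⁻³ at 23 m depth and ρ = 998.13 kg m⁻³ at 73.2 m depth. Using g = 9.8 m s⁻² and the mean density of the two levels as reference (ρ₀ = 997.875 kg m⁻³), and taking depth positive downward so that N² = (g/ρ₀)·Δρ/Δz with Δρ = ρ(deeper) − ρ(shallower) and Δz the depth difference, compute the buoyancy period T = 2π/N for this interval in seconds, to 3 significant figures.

Δρ = 998.13 − 997.62 = 0.51 kg m⁻³ over Δz = 73.2 − 23 = 50.2 m.
N² = (9.8/997.875) × (0.51/50.2) = 9.9774 × 10⁻⁵ s⁻².
N = √(9.9774 × 10⁻⁵) = 9.9887 × 10⁻³ rad s⁻¹, so T = 2π/N = 629.03 s ≈ 629 s.

629 s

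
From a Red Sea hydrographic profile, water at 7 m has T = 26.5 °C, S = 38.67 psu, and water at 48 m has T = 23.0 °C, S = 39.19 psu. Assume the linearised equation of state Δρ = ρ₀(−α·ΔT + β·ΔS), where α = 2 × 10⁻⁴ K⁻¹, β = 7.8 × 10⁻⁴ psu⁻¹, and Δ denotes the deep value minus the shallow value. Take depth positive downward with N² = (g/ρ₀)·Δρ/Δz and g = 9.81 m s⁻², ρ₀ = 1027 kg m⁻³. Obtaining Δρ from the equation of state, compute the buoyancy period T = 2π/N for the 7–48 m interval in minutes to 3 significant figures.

ΔT = -3.5 K, ΔS = +0.52 psu (deep − shallow).
Δρ/ρ₀ = −αΔT + βΔS = 7.00 × 10⁻⁴ + 4.056 × 10⁻⁴ = 1.1056 × 10⁻³, so Δρ ≈ 1.135 kg m⁻³.
N² = (g/ρ₀)·Δρ/Δz = g·(Δρ/ρ₀)/Δz = 9.81 × 1.1056 × 10⁻³ / 41 = 2.6454 × 10⁻⁴ s⁻².
N = √(2.6454 × 10⁻⁴) = 0.016265 rad s⁻¹ → T = 2π/N = 386.30 s = 6.4383 min ≈ 6.44 min.

6.44 min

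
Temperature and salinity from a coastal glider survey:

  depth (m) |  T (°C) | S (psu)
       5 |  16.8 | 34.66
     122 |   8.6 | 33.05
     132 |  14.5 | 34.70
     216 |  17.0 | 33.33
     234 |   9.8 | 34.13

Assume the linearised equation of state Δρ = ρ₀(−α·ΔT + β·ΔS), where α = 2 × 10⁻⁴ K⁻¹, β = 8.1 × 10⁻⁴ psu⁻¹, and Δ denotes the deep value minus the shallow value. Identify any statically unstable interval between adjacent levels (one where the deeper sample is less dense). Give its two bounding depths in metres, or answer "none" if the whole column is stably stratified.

Evaluate Δρ/ρ₀ = −αΔT + βΔS across each adjacent pair:
  5–122 m: −αΔT+βΔS = −(2 × 10⁻⁴)(-8.2)+(8.1 × 10⁻⁴)(-1.61) = 3.4 × 10⁻⁴ → stable
  122–132 m: −αΔT+βΔS = −(2 × 10⁻⁴)(+5.9)+(8.1 × 10⁻⁴)(+1.65) = 1.6 × 10⁻⁴ → stable
  132–216 m: −αΔT+βΔS = −(2 × 10⁻⁴)(+2.5)+(8.1 × 10⁻⁴)(-1.37) = -1.6 × 10⁻³ → UNSTABLE
  216–234 m: −αΔT+βΔS = −(2 × 10⁻⁴)(-7.2)+(8.1 × 10⁻⁴)(+0.80) = 2.1 × 10⁻³ → stable
The 132–216 m interval has Δρ < 0: lighter water underlies denser water.

132–216 m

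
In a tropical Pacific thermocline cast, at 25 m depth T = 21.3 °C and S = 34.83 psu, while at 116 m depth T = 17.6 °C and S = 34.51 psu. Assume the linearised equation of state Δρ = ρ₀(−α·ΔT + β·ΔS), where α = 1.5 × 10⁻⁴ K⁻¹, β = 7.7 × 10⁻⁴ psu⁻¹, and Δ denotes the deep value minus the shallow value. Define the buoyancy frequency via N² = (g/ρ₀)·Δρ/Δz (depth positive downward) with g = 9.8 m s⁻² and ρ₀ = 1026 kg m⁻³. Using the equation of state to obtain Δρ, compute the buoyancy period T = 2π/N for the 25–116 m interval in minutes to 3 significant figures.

18.2 min

ΔT = -3.7 K, ΔS = -0.32 psu (deep − shallow).
Δρ/ρ₀ = −αΔT + βΔS = 5.55 × 10⁻⁴ − 2.464 × 10⁻⁴ = 3.086 × 10⁻⁴, so Δρ ≈ 0.3166 kg m⁻³.
N² = (g/ρ₀)·Δρ/Δz = g·(Δρ/ρ₀)/Δz = 9.8 × 3.086 × 10⁻⁴ / 91 = 3.3234 × 10⁻⁵ s⁻².
N = √(3.3234 × 10⁻⁵) = 5.7649 × 10⁻³ rad s⁻¹ → T = 2π/N = 1.0899 × 10³ s = 18.165 min ≈ 18.2 min.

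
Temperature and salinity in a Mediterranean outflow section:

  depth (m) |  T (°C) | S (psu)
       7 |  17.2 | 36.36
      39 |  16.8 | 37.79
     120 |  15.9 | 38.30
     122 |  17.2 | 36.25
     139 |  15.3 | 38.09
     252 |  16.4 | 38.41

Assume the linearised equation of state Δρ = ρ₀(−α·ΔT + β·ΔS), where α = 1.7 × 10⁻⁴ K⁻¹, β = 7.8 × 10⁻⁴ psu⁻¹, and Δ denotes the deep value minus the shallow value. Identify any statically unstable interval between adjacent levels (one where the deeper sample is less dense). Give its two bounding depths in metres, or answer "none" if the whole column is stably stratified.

120–122 m

Evaluate Δρ/ρ₀ = −αΔT + βΔS across each adjacent pair:
  7–39 m: −αΔT+βΔS = −(1.7 × 10⁻⁴)(-0.4)+(7.8 × 10⁻⁴)(+1.43) = 1.2 × 10⁻³ → stable
  39–120 m: −αΔT+βΔS = −(1.7 × 10⁻⁴)(-0.9)+(7.8 × 10⁻⁴)(+0.51) = 5.5 × 10⁻⁴ → stable
  120–122 m: −αΔT+βΔS = −(1.7 × 10⁻⁴)(+1.3)+(7.8 × 10⁻⁴)(-2.05) = -1.8 × 10⁻³ → UNSTABLE
  122–139 m: −αΔT+βΔS = −(1.7 × 10⁻⁴)(-1.9)+(7.8 × 10⁻⁴)(+1.84) = 1.8 × 10⁻³ → stable
  139–252 m: −αΔT+βΔS = −(1.7 × 10⁻⁴)(+1.1)+(7.8 × 10⁻⁴)(+0.32) = 6.3 × 10⁻⁵ → stable
The 120–122 m interval has Δρ < 0: lighter water underlies denser water.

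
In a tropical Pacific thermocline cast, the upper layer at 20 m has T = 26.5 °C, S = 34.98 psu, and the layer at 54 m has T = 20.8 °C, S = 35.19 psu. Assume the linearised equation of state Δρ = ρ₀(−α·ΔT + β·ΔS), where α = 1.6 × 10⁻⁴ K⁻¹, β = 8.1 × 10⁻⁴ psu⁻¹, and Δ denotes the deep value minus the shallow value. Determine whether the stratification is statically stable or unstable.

ΔT = 20.8 − 26.5 = -5.7 K and ΔS = 35.19 − 34.98 = +0.21 psu (deep − shallow).
−αΔT = 9.12 × 10⁻⁴; βΔS = 1.701 × 10⁻⁴; sum Δρ/ρ₀ = 1.0821 × 10⁻³.
Δρ/ρ₀ > 0, so Δρ > 0: deeper water is denser → statically stable.

stable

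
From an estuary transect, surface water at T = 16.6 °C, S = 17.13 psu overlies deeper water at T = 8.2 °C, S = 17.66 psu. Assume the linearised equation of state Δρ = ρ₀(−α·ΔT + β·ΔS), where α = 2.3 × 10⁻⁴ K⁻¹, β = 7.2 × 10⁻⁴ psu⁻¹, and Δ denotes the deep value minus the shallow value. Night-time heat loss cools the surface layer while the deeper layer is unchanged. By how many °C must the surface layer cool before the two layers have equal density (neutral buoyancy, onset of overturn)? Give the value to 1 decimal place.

Neutral buoyancy requires Δρ = 0, i.e. −α(T_deep − T_surf′) + β(S_deep − S_surf) = 0.
T_surf′ = T_deep − (β/α)·ΔS = 8.2 − (7.2 × 10⁻⁴/2.3 × 10⁻⁴)·(+0.53) = 6.541 °C.
Cooling required: 16.6 − (6.541) = 10.059 °C.

10.1 °C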